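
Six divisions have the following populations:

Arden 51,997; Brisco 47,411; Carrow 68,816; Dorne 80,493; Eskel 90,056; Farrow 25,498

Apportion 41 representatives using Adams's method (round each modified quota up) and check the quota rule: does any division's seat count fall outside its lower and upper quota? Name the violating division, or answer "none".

Standard quotas: Arden 5.852, Brisco 5.336, Carrow 7.745, Dorne 9.060, Eskel 10.136, Farrow 2.870.
Adams allocation: Arden 6, Brisco 5, Carrow 8, Dorne 9, Eskel 10, Farrow 3.
Every allocation lies between the lower and upper quota.

none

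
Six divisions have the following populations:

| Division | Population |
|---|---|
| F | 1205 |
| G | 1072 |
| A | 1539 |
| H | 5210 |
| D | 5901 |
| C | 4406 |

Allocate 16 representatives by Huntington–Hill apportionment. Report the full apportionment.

With divisor 1218: modified quotas F 0.989, G 0.880, A 1.264, H 4.278, D 4.845, C 3.617.
Geometric-mean thresholds: F (min 1), G (min 1), A √(1·2)=1.414, H √(4·5)=4.472, D √(4·5)=4.472, C √(3·4)=3.464.
Each quota rounded against its threshold gives F 1, G 1, A 1, H 4, D 5, C 4 (total 16).

F: 1, G: 1, A: 1, H: 4, D: 5, C: 4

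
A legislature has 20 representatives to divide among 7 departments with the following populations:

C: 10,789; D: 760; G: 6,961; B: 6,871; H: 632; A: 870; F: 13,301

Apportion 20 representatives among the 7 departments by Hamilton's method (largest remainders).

C 5, D 0, G 4, B 3, H 0, A 1, F 7

Total 40184; standard divisor 40184/20 ≈ 2009.2.
Standard quotas: C 5.3698, D 0.3783, G 3.4646, B 3.4198, H 0.3146, A 0.4330, F 6.6200.
Lower quotas: C 5, D 0, G 3, B 3, H 0, A 0, F 6 (sum 17, leaving 3 seats).
Remainders in descending order: F 0.6200, G 0.4646, A 0.4330, B 0.4198, D 0.3783, C 0.3698, H 0.3146.
The surplus seats go to F, G, A.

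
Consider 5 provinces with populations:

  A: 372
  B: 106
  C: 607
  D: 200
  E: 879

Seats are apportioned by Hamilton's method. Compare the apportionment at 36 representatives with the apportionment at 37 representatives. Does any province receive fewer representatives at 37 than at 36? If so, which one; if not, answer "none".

At 36 seats: A 6, B 2, C 10, D 3, E 15.
At 37 seats: A 6, B 2, C 10, D 4, E 15.
No province's allocation decreased.

none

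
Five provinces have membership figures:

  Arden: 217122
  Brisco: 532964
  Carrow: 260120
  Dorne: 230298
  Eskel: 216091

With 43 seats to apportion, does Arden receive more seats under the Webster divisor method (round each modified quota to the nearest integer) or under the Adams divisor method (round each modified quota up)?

Adams

Webster: Arden 6, Brisco 16, Carrow 8, Dorne 7, Eskel 6.
Adams: Arden 7, Brisco 15, Carrow 8, Dorne 7, Eskel 6.
Arden gets 6 under Webster and 7 under Adams.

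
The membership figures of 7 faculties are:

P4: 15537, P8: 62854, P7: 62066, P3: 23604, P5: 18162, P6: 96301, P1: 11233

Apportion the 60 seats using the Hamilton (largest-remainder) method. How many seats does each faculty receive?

P4: 3, P8: 13, P7: 13, P3: 5, P5: 4, P6: 20, P1: 2

The standard divisor is 289757/60 ≈ 4829.283.
Standard quotas: P4 3.2172, P8 13.0152, P7 12.8520, P3 4.8877, P5 3.7608, P6 19.9411, P1 2.3260.
Lower quotas: P4 3, P8 13, P7 12, P3 4, P5 3, P6 19, P1 2 (sum 56, leaving 4 seats).
Remainders in descending order: P6 0.9411, P3 0.8877, P7 0.8520, P5 0.7608, P1 0.3260, P4 0.2172, P8 0.0152.
The surplus seats go to P6, P3, P7, P5.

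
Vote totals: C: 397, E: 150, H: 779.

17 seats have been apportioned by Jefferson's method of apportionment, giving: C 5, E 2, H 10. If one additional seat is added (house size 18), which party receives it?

H

Priority for the next seat is population ÷ (current seats + 1).
Priorities: C 66.167, E 50.000, H 70.818.
Highest priority: H.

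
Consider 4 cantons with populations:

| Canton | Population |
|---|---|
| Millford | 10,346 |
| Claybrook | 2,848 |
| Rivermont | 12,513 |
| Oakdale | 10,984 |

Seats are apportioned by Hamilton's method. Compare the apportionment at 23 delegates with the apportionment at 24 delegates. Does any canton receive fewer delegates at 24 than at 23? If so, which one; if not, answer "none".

none

At 23 seats: Millford 6, Claybrook 2, Rivermont 8, Oakdale 7.
At 24 seats: Millford 7, Claybrook 2, Rivermont 8, Oakdale 7.
No canton's allocation decreased.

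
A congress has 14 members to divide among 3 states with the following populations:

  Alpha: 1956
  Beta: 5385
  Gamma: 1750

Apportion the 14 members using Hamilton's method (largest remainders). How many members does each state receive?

Alpha 3, Beta 8, Gamma 3

Standard divisor: 9091 ÷ 14 ≈ 649.357.
Standard quotas: Alpha 3.0122, Beta 8.2928, Gamma 2.6950.
Lower quotas: Alpha 3, Beta 8, Gamma 2 (sum 13, leaving 1 seat).
Remainders in descending order: Gamma 0.6950, Beta 0.2928, Alpha 0.0122.
Largest remainder: Gamma receives the extra seat.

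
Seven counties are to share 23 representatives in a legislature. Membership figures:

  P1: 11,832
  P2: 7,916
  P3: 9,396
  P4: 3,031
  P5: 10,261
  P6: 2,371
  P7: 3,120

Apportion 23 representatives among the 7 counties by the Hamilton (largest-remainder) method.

The standard divisor is 47927/23 ≈ 2083.783.
Standard quotas: P1 5.6781, P2 3.7989, P3 4.5091, P4 1.4546, P5 4.9242, P6 1.1378, P7 1.4973.
Lower quotas: P1 5, P2 3, P3 4, P4 1, P5 4, P6 1, P7 1 (sum 19, leaving 4 seats).
Remainders in descending order: P5 0.9242, P2 0.7989, P1 0.6781, P3 0.5091, P7 0.4973, P4 0.4546, P6 0.1378.
The surplus seats go to P5, P2, P1, P3.

P1 6, P2 4, P3 5, P4 1, P5 5, P6 1, P7 1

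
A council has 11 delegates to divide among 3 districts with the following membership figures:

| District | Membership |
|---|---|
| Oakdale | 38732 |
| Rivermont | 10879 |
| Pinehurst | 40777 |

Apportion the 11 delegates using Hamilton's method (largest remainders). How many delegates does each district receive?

Total 90388; standard divisor 90388/11 ≈ 8217.091.
Standard quotas: Oakdale 4.7136, Rivermont 1.3239, Pinehurst 4.9625.
Lower quotas: Oakdale 4, Rivermont 1, Pinehurst 4 (sum 9, leaving 2 seats).
Remainders in descending order: Pinehurst 0.9625, Oakdale 0.7136, Rivermont 0.3239.
Largest remainders: Pinehurst, Oakdale receive the extra seats.

Oakdale: 5; Rivermont: 1; Pinehurst: 5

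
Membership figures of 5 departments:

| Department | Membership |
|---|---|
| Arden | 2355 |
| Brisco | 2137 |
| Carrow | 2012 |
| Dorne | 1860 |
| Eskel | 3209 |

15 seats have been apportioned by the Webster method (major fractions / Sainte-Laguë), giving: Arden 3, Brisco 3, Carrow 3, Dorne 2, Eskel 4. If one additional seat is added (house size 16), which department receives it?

Dorne

Priority for the next seat is population ÷ (current seats + 0.5).
Priorities: Arden 672.857, Brisco 610.571, Carrow 574.857, Dorne 744.000, Eskel 713.111.
Highest priority: Dorne.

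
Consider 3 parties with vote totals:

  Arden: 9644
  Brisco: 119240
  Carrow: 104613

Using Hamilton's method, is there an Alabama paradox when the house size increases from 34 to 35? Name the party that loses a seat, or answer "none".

Arden

At 34 seats: Arden 2, Brisco 17, Carrow 15.
At 35 seats: Arden 1, Brisco 18, Carrow 16.
Arden drops from 2 to 1.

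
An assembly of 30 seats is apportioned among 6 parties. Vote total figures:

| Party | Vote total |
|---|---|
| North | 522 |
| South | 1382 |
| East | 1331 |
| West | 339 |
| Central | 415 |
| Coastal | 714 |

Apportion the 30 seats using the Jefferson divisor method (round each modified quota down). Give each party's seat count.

North=3, South=9, East=9, West=2, Central=2, Coastal=5

Standard divisor 4703/30 ≈ 156.767; standard quotas: North 3.330, South 8.816, East 8.490, West 2.162, Central 2.647, Coastal 4.555.
Rounding down gives 3, 8, 8, 2, 2, 4 = 27 seats, so the divisor must be adjusted.
With modified divisor 140: modified quotas North 3.729, South 9.871, East 9.507, West 2.421, Central 2.964, Coastal 5.100.
Rounding down: North 3, South 9, East 9, West 2, Central 2, Coastal 5 (total 30).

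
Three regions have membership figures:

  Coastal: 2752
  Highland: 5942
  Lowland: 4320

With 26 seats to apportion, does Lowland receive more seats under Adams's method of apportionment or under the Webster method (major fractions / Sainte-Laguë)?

Adams: Coastal 6, Highland 12, Lowland 8.
Webster: Coastal 5, Highland 12, Lowland 9.
Lowland gets 8 under Adams and 9 under Webster.

Webster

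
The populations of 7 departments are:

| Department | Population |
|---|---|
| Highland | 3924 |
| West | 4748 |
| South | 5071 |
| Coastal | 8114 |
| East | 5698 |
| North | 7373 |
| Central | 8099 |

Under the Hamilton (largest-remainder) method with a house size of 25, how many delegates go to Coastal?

The standard divisor is 43027/25 ≈ 1721.08.
Standard quotas: Highland 2.2800, West 2.7587, South 2.9464, Coastal 4.7145, East 3.3107, North 4.2839, Central 4.7058.
Lower quotas: Highland 2, West 2, South 2, Coastal 4, East 3, North 4, Central 4 (sum 21, leaving 4 seats).
Remainders in descending order: South 0.9464, West 0.7587, Coastal 0.7145, Central 0.7058, East 0.3107, North 0.2839, Highland 0.2800.
Largest remainders: South, West, Coastal, Central receive the extra seats.
Coastal receives 5.

5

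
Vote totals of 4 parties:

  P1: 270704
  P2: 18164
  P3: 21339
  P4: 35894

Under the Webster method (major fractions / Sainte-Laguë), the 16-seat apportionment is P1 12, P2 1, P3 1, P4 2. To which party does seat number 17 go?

Priority for the next seat is population ÷ (current seats + 0.5).
Priorities: P1 21656.320, P2 12109.333, P3 14226.000, P4 14357.600.
Highest priority: P1.

P1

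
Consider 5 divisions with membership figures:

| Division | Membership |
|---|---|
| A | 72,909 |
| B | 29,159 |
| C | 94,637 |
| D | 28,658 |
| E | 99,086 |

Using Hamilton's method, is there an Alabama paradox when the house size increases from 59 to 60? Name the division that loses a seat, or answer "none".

B

At 59 seats: A 13, B 6, C 17, D 5, E 18.
At 60 seats: A 14, B 5, C 18, D 5, E 18.
B drops from 6 to 5.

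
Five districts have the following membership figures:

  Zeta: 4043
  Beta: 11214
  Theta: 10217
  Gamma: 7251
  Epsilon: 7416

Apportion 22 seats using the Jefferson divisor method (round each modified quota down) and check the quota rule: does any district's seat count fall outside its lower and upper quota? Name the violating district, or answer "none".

Standard quotas: Zeta 2.216, Beta 6.146, Theta 5.600, Gamma 3.974, Epsilon 4.064.
Jefferson allocation: Zeta 2, Beta 6, Theta 6, Gamma 4, Epsilon 4.
Every allocation lies between the lower and upper quota.

none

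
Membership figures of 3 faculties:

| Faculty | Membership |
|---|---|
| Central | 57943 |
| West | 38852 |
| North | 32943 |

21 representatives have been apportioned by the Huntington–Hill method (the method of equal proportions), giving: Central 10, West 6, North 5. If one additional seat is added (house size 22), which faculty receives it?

Priority for the next seat is population ÷ (√(s·(s+1))).
Priorities: Central 5524.648, West 5994.994, North 6014.541.
Highest priority: North.

North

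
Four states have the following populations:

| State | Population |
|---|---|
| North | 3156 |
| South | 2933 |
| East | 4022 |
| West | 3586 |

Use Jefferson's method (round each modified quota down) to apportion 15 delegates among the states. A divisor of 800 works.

North 3; South 3; East 5; West 4

With modified divisor 800: modified quotas North 3.945, South 3.666, East 5.027, West 4.482.
Rounding down: North 3, South 3, East 5, West 4 (total 15).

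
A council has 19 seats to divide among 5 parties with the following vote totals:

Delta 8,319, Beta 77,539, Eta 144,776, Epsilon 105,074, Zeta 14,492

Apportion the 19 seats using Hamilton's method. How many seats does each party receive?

Delta 0, Beta 4, Eta 8, Epsilon 6, Zeta 1

Total 350200; standard divisor 350200/19 ≈ 18431.579.
Standard quotas: Delta 0.4513, Beta 4.2069, Eta 7.8548, Epsilon 5.7008, Zeta 0.7863.
Lower quotas: Delta 0, Beta 4, Eta 7, Epsilon 5, Zeta 0 (sum 16, leaving 3 seats).
Remainders in descending order: Eta 0.8548, Zeta 0.7863, Epsilon 0.7008, Delta 0.4513, Beta 0.2069.
The surplus seats go to Eta, Zeta, Epsilon.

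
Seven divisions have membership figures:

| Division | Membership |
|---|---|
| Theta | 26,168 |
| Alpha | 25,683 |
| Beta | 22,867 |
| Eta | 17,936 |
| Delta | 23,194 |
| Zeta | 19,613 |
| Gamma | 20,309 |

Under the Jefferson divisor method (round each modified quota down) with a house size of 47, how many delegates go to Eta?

Standard divisor 155770/47 ≈ 3314.255; standard quotas: Theta 7.896, Alpha 7.749, Beta 6.900, Eta 5.412, Delta 6.998, Zeta 5.918, Gamma 6.128.
Rounding down gives 7, 7, 6, 5, 6, 5, 6 = 42 seats, so the divisor must be adjusted.
With modified divisor 3100: modified quotas Theta 8.441, Alpha 8.285, Beta 7.376, Eta 5.786, Delta 7.482, Zeta 6.327, Gamma 6.551.
Rounding down: Theta 8, Alpha 8, Beta 7, Eta 5, Delta 7, Zeta 6, Gamma 6 (total 47).
Eta receives 5.

5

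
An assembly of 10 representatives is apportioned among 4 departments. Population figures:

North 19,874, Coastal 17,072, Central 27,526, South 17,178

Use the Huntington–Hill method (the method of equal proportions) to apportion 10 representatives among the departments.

With divisor 8030: modified quotas North 2.475, Coastal 2.126, Central 3.428, South 2.139.
Geometric-mean thresholds: North √(2·3)=2.449, Coastal √(2·3)=2.449, Central √(3·4)=3.464, South √(2·3)=2.449.
Each quota rounded against its threshold gives North 3, Coastal 2, Central 3, South 2 (total 10).

North: 3, Coastal: 2, Central: 3, South: 2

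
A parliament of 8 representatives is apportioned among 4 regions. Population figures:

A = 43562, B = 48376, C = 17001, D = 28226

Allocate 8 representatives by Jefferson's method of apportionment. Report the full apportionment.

Standard divisor 137165/8 ≈ 17145.625; standard quotas: A 2.541, B 2.821, C 0.992, D 1.646.
Rounding down gives 2, 2, 0, 1 = 5 seats, so the divisor must be adjusted.
With modified divisor 14300: modified quotas A 3.046, B 3.383, C 1.189, D 1.974.
Rounding down: A 3, B 3, C 1, D 1 (total 8).

A 3; B 3; C 1; D 1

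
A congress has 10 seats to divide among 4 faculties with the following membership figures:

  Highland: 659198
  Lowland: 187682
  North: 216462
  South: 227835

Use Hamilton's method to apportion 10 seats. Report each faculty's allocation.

The standard divisor is 1291177/10 ≈ 129117.7.
Standard quotas: Highland 5.1054, Lowland 1.4536, North 1.6765, South 1.7646.
Lower quotas: Highland 5, Lowland 1, North 1, South 1 (sum 8, leaving 2 seats).
Remainders in descending order: South 0.7646, North 0.6765, Lowland 0.4536, Highland 0.1054.
The surplus seats go to South, North.

Highland 5, Lowland 1, North 2, South 2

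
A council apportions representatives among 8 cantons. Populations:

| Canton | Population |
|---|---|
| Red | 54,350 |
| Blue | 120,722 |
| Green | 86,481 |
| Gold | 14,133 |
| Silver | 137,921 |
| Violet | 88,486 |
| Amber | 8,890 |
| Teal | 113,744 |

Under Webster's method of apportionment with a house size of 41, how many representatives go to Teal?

7

Standard divisor 624727/41 ≈ 15237.244; standard quotas: Red 3.567, Blue 7.923, Green 5.676, Gold 0.928, Silver 9.052, Violet 5.807, Amber 0.583, Teal 7.465.
Rounding to the nearest integer gives 4, 8, 6, 1, 9, 6, 1, 7 = 42 seats, so the divisor must be adjusted.
With modified divisor 15630: modified quotas Red 3.477, Blue 7.724, Green 5.533, Gold 0.904, Silver 8.824, Violet 5.661, Amber 0.569, Teal 7.277.
Rounding to the nearest integer: Red 3, Blue 8, Green 6, Gold 1, Silver 9, Violet 6, Amber 1, Teal 7 (total 41).
Teal receives 7.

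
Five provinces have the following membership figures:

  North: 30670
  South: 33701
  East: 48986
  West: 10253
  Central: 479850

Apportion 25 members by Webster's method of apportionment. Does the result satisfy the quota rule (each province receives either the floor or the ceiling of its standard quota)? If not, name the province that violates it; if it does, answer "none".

Standard quotas: North 1.271, South 1.396, East 2.029, West 0.425, Central 19.879.
Webster allocation: North 1, South 1, East 2, West 0, Central 21.
Central has quota 19.879 (lower 19, upper 20) but receives 21 — outside the quota interval.

Central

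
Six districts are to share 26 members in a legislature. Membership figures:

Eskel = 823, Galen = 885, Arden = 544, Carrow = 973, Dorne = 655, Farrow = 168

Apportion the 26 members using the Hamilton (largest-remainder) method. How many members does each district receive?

Eskel: 5, Galen: 6, Arden: 4, Carrow: 6, Dorne: 4, Farrow: 1

The standard divisor is 4048/26 ≈ 155.692.
Standard quotas: Eskel 5.286, Galen 5.684, Arden 3.494, Carrow 6.250, Dorne 4.207, Farrow 1.079.
Lower quotas: Eskel 5, Galen 5, Arden 3, Carrow 6, Dorne 4, Farrow 1 (sum 24, leaving 2 seats).
Remainders in descending order: Galen 0.684, Arden 0.494, Eskel 0.286, Carrow 0.250, Dorne 0.207, Farrow 0.079.
The surplus seats go to Galen, Arden.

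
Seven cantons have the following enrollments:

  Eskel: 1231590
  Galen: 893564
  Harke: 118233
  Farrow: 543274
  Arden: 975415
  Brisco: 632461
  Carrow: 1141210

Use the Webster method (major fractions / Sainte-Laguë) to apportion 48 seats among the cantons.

Eskel 11, Galen 8, Harke 1, Farrow 5, Arden 8, Brisco 5, Carrow 10

Standard divisor 5535747/48 ≈ 115328.062; standard quotas: Eskel 10.679, Galen 7.748, Harke 1.025, Farrow 4.711, Arden 8.458, Brisco 5.484, Carrow 9.895.
Rounding to the nearest integer gives Eskel 11, Galen 8, Harke 1, Farrow 5, Arden 8, Brisco 5, Carrow 10 — total 48, matching the house size, so no adjustment is needed.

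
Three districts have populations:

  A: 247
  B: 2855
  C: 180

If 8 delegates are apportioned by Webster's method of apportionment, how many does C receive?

0

Standard divisor 3282/8 ≈ 410.25; standard quotas: A 0.602, B 6.959, C 0.439.
Rounding to the nearest integer gives A 1, B 7, C 0 — total 8, matching the house size, so no adjustment is needed.
C receives 0.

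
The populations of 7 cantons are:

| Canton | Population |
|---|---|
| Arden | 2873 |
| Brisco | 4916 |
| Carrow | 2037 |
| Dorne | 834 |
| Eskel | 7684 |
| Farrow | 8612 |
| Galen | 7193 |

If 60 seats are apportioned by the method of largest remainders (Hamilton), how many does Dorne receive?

1

Total 34149; standard divisor 34149/60 ≈ 569.15.
Standard quotas: Arden 5.0479, Brisco 8.6374, Carrow 3.5790, Dorne 1.4653, Eskel 13.5008, Farrow 15.1313, Galen 12.6381.
Lower quotas: Arden 5, Brisco 8, Carrow 3, Dorne 1, Eskel 13, Farrow 15, Galen 12 (sum 57, leaving 3 seats).
Remainders in descending order: Galen 0.6381, Brisco 0.6374, Carrow 0.5790, Eskel 0.5008, Dorne 0.4653, Farrow 0.1313, Arden 0.0479.
The surplus seats go to Galen, Brisco, Carrow.
Dorne receives 1.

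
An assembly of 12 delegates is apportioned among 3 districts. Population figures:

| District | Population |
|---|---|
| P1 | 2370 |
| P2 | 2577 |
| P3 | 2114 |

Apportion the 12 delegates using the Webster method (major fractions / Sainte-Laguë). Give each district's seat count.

Standard divisor 7061/12 ≈ 588.417; standard quotas: P1 4.028, P2 4.380, P3 3.593.
Rounding to the nearest integer gives P1 4, P2 4, P3 4 — total 12, matching the house size, so no adjustment is needed.

P1=4; P2=4; P3=4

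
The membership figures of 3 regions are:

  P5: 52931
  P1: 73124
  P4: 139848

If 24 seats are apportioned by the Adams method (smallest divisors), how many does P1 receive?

7

Standard divisor 265903/24 ≈ 11079.292; standard quotas: P5 4.777, P1 6.600, P4 12.622.
Rounding up gives 5, 7, 13 = 25 seats, so the divisor must be adjusted.
With modified divisor 11900: modified quotas P5 4.448, P1 6.145, P4 11.752.
Rounding up: P5 5, P1 7, P4 12 (total 24).
P1 receives 7.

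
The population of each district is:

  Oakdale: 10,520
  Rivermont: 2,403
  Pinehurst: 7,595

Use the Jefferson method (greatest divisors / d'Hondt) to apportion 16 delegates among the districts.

Standard divisor 20518/16 ≈ 1282.375; standard quotas: Oakdale 8.204, Rivermont 1.874, Pinehurst 5.923.
Rounding down gives 8, 1, 5 = 14 seats, so the divisor must be adjusted.
With modified divisor 1185: modified quotas Oakdale 8.878, Rivermont 2.028, Pinehurst 6.409.
Rounding down: Oakdale 8, Rivermont 2, Pinehurst 6 (total 16).

Oakdale=8; Rivermont=2; Pinehurst=6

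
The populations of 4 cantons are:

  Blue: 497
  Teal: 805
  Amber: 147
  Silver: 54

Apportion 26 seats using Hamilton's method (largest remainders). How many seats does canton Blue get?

9

The standard divisor is 1503/26 ≈ 57.808.
Standard quotas: Blue 8.597, Teal 13.925, Amber 2.543, Silver 0.934.
Lower quotas: Blue 8, Teal 13, Amber 2, Silver 0 (sum 23, leaving 3 seats).
Remainders in descending order: Silver 0.934, Teal 0.925, Blue 0.597, Amber 0.543.
The surplus seats go to Silver, Teal, Blue.
Blue receives 9.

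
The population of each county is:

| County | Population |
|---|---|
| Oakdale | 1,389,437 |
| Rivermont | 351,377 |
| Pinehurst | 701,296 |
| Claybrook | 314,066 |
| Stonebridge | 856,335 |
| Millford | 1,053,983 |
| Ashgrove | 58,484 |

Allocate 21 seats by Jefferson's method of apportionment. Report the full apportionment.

Oakdale: 7, Rivermont: 1, Pinehurst: 3, Claybrook: 1, Stonebridge: 4, Millford: 5, Ashgrove: 0

Standard divisor 4724978/21 ≈ 224998.952; standard quotas: Oakdale 6.175, Rivermont 1.562, Pinehurst 3.117, Claybrook 1.396, Stonebridge 3.806, Millford 4.684, Ashgrove 0.260.
Rounding down gives 6, 1, 3, 1, 3, 4, 0 = 18 seats, so the divisor must be adjusted.
With modified divisor 187100: modified quotas Oakdale 7.426, Rivermont 1.878, Pinehurst 3.748, Claybrook 1.679, Stonebridge 4.577, Millford 5.633, Ashgrove 0.313.
Rounding down: Oakdale 7, Rivermont 1, Pinehurst 3, Claybrook 1, Stonebridge 4, Millford 5, Ashgrove 0 (total 21).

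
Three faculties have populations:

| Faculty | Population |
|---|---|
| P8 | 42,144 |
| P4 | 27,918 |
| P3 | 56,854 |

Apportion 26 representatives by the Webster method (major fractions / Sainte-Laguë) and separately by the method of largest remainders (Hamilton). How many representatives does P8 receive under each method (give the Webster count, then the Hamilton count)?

9 and 8

Webster: P8 9, P4 6, P3 11.
Hamilton: P8 8, P4 6, P3 12.
P8 gets 9 under Webster and 8 under Hamilton.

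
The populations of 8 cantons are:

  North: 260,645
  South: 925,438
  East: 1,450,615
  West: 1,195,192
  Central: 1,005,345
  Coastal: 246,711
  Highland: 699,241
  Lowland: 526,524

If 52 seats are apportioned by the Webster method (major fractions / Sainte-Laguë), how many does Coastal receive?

Standard divisor 6309711/52 ≈ 121340.596; standard quotas: North 2.148, South 7.627, East 11.955, West 9.850, Central 8.285, Coastal 2.033, Highland 5.763, Lowland 4.339.
Rounding to the nearest integer gives North 2, South 8, East 12, West 10, Central 8, Coastal 2, Highland 6, Lowland 4 — total 52, matching the house size, so no adjustment is needed.
Coastal receives 2.

2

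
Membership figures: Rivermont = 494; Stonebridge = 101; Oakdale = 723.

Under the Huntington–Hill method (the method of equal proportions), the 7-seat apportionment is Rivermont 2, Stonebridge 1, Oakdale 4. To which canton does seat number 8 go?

Rivermont

Priority for the next seat is population ÷ (√(s·(s+1))).
Priorities: Rivermont 201.675, Stonebridge 71.418, Oakdale 161.668.
Highest priority: Rivermont.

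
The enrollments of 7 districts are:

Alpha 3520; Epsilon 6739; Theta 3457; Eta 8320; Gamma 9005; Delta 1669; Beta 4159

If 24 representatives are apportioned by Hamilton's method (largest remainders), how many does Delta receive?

1

Total 36869; standard divisor 36869/24 ≈ 1536.208.
Standard quotas: Alpha 2.2914, Epsilon 4.3868, Theta 2.2503, Eta 5.4159, Gamma 5.8618, Delta 1.0864, Beta 2.7073.
Lower quotas: Alpha 2, Epsilon 4, Theta 2, Eta 5, Gamma 5, Delta 1, Beta 2 (sum 21, leaving 3 seats).
Remainders in descending order: Gamma 0.8618, Beta 0.7073, Eta 0.4159, Epsilon 0.3868, Alpha 0.2914, Theta 0.2503, Delta 0.0864.
The surplus seats go to Gamma, Beta, Eta.
Delta receives 1.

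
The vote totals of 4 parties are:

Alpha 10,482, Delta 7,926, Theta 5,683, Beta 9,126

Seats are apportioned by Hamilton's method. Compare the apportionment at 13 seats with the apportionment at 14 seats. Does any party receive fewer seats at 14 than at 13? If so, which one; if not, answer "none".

none

At 13 seats: Alpha 4, Delta 3, Theta 2, Beta 4.
At 14 seats: Alpha 5, Delta 3, Theta 2, Beta 4.
No party's allocation decreased.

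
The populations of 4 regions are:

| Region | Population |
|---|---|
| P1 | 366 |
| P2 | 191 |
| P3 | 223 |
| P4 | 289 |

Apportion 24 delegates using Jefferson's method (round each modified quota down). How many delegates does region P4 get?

Standard divisor 1069/24 ≈ 44.542; standard quotas: P1 8.217, P2 4.288, P3 5.007, P4 6.488.
Rounding down gives 8, 4, 5, 6 = 23 seats, so the divisor must be adjusted.
With modified divisor 41: modified quotas P1 8.927, P2 4.659, P3 5.439, P4 7.049.
Rounding down: P1 8, P2 4, P3 5, P4 7 (total 24).
P4 receives 7.

7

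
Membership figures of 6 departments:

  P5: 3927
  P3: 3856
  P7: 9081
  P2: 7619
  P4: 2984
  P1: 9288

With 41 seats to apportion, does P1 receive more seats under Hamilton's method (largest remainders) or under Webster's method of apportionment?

Hamilton: P5 5, P3 4, P7 10, P2 9, P4 3, P1 10.
Webster: P5 4, P3 4, P7 10, P2 9, P4 3, P1 11.
P1 gets 10 under Hamilton and 11 under Webster.

Webster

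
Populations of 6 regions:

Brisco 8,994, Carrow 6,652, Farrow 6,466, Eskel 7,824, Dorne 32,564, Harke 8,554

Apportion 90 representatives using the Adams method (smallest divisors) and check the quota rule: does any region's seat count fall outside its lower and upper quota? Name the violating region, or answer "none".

Dorne

Standard quotas: Brisco 11.392, Carrow 8.426, Farrow 8.190, Eskel 9.910, Dorne 41.247, Harke 10.835.
Adams allocation: Brisco 12, Carrow 9, Farrow 8, Eskel 10, Dorne 40, Harke 11.
Dorne has quota 41.247 (lower 41, upper 42) but receives 40 — outside the quota interval.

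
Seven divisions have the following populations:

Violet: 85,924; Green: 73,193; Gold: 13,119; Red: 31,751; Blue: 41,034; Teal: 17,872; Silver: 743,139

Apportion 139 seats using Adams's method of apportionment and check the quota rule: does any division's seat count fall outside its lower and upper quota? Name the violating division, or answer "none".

Standard quotas: Violet 11.872, Green 10.113, Gold 1.813, Red 4.387, Blue 5.670, Teal 2.469, Silver 102.677.
Adams allocation: Violet 12, Green 10, Gold 2, Red 5, Blue 6, Teal 3, Silver 101.
Silver has quota 102.677 (lower 102, upper 103) but receives 101 — outside the quota interval.

Silver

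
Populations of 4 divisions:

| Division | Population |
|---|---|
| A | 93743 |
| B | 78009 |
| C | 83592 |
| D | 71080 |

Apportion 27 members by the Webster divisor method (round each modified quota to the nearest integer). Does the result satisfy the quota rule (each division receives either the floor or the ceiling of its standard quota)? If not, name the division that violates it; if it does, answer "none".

Standard quotas: A 7.754, B 6.452, C 6.914, D 5.879.
Webster allocation: A 8, B 6, C 7, D 6.
Every allocation lies between the lower and upper quota.

none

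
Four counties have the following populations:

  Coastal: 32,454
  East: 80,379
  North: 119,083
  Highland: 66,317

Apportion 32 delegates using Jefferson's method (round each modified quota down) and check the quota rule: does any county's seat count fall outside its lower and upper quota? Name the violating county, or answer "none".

none

Standard quotas: Coastal 3.482, East 8.625, North 12.777, Highland 7.116.
Jefferson allocation: Coastal 3, East 9, North 13, Highland 7.
Every allocation lies between the lower and upper quota.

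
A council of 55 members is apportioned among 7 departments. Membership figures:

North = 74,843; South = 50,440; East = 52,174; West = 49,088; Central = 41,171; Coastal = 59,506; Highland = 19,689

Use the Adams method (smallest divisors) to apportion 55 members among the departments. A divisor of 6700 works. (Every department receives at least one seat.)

North 12, South 8, East 8, West 8, Central 7, Coastal 9, Highland 3

With modified divisor 6700: modified quotas North 11.171, South 7.528, East 7.787, West 7.327, Central 6.145, Coastal 8.881, Highland 2.939.
Rounding up: North 12, South 8, East 8, West 8, Central 7, Coastal 9, Highland 3 (total 55).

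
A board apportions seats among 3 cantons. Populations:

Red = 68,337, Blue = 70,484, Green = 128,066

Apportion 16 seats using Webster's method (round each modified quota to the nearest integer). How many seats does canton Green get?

8

Standard divisor 266887/16 ≈ 16680.438; standard quotas: Red 4.097, Blue 4.226, Green 7.678.
Rounding to the nearest integer gives Red 4, Blue 4, Green 8 — total 16, matching the house size, so no adjustment is needed.
Green receives 8.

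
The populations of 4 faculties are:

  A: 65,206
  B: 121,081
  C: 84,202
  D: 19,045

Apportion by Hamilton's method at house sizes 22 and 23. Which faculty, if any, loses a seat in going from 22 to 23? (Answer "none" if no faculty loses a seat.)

D

At 22 seats: A 5, B 9, C 6, D 2.
At 23 seats: A 5, B 10, C 7, D 1.
D drops from 2 to 1.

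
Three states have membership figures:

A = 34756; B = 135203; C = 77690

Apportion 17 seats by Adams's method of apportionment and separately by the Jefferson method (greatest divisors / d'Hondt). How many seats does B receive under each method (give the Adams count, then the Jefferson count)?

9 and 10

Adams: A 3, B 9, C 5.
Jefferson: A 2, B 10, C 5.
B gets 9 under Adams and 10 under Jefferson.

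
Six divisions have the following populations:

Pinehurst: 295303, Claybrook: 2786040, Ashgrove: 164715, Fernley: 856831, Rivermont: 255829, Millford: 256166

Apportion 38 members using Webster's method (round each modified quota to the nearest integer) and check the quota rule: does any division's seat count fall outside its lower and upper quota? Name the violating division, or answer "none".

Standard quotas: Pinehurst 2.432, Claybrook 22.941, Ashgrove 1.356, Fernley 7.055, Rivermont 2.107, Millford 2.109.
Webster allocation: Pinehurst 2, Claybrook 24, Ashgrove 1, Fernley 7, Rivermont 2, Millford 2.
Claybrook has quota 22.941 (lower 22, upper 23) but receives 24 — outside the quota interval.

Claybrook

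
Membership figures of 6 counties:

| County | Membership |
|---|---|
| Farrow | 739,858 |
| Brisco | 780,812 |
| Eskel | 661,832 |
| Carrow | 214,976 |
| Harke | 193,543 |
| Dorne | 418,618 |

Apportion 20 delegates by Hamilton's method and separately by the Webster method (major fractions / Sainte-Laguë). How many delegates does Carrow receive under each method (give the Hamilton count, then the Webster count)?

Hamilton: Farrow 5, Brisco 5, Eskel 4, Carrow 2, Harke 1, Dorne 3.
Webster: Farrow 5, Brisco 5, Eskel 5, Carrow 1, Harke 1, Dorne 3.
Carrow gets 2 under Hamilton and 1 under Webster.

2 and 1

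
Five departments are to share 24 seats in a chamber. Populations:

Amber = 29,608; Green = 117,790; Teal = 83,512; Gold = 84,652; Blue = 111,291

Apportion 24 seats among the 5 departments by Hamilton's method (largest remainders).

Amber 2, Green 6, Teal 5, Gold 5, Blue 6

The standard divisor is 426853/24 ≈ 17785.542.
Standard quotas: Amber 1.6647, Green 6.6228, Teal 4.6955, Gold 4.7596, Blue 6.2574.
Lower quotas: Amber 1, Green 6, Teal 4, Gold 4, Blue 6 (sum 21, leaving 3 seats).
Remainders in descending order: Gold 0.7596, Teal 0.6955, Amber 0.6647, Green 0.6228, Blue 0.2574.
Largest remainders: Gold, Teal, Amber receive the extra seats.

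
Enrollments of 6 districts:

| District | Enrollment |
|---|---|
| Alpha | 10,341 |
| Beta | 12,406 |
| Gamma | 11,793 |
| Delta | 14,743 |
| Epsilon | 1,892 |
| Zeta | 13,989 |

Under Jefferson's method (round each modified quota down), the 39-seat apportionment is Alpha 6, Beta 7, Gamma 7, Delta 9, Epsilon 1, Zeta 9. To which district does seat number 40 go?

Priority for the next seat is population ÷ (current seats + 1).
Priorities: Alpha 1477.286, Beta 1550.750, Gamma 1474.125, Delta 1474.300, Epsilon 946.000, Zeta 1398.900.
Highest priority: Beta.

Beta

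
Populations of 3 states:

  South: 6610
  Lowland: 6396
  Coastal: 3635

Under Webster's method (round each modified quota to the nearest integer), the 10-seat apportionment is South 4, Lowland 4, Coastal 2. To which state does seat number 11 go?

South

Priority for the next seat is population ÷ (current seats + 0.5).
Priorities: South 1468.889, Lowland 1421.333, Coastal 1454.000.
Highest priority: South.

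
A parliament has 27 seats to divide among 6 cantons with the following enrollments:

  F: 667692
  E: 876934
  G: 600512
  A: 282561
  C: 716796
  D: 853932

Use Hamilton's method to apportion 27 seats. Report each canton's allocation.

F=4, E=6, G=4, A=2, C=5, D=6

The standard divisor is 3998427/27 ≈ 148089.889.
Standard quotas: F 4.5087, E 5.9216, G 4.0551, A 1.9080, C 4.8403, D 5.7663.
Lower quotas: F 4, E 5, G 4, A 1, C 4, D 5 (sum 23, leaving 4 seats).
Remainders in descending order: E 0.9216, A 0.9080, C 0.8403, D 0.7663, F 0.5087, G 0.0551.
Largest remainders: E, A, C, D receive the extra seats.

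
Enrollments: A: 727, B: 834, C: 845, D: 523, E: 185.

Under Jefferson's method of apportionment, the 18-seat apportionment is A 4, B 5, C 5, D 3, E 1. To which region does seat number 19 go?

A

Priority for the next seat is population ÷ (current seats + 1).
Priorities: A 145.400, B 139.000, C 140.833, D 130.750, E 92.500.
Highest priority: A.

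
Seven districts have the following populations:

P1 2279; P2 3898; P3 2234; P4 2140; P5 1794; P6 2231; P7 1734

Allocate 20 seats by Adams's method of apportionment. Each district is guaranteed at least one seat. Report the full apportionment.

Standard divisor 16310/20 ≈ 815.5; standard quotas: P1 2.795, P2 4.780, P3 2.739, P4 2.624, P5 2.200, P6 2.736, P7 2.126.
Rounding up gives 3, 5, 3, 3, 3, 3, 3 = 23 seats, so the divisor must be adjusted.
With modified divisor 1000: modified quotas P1 2.279, P2 3.898, P3 2.234, P4 2.140, P5 1.794, P6 2.231, P7 1.734.
Rounding up: P1 3, P2 4, P3 3, P4 3, P5 2, P6 3, P7 2 (total 20).

P1 3; P2 4; P3 3; P4 3; P5 2; P6 3; P7 2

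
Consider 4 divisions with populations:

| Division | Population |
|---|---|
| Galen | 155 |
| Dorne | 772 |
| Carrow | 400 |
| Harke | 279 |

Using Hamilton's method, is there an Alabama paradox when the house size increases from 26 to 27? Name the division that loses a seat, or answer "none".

Galen

At 26 seats: Galen 3, Dorne 12, Carrow 6, Harke 5.
At 27 seats: Galen 2, Dorne 13, Carrow 7, Harke 5.
Galen drops from 3 to 2.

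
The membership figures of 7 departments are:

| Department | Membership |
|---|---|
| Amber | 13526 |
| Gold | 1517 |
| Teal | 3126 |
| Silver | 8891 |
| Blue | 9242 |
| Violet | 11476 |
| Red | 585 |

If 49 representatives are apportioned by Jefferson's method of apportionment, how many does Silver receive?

9

Standard divisor 48363/49 ≈ 987; standard quotas: Amber 13.704, Gold 1.537, Teal 3.167, Silver 9.008, Blue 9.364, Violet 11.627, Red 0.593.
Rounding down gives 13, 1, 3, 9, 9, 11, 0 = 46 seats, so the divisor must be adjusted.
With modified divisor 910: modified quotas Amber 14.864, Gold 1.667, Teal 3.435, Silver 9.770, Blue 10.156, Violet 12.611, Red 0.643.
Rounding down: Amber 14, Gold 1, Teal 3, Silver 9, Blue 10, Violet 12, Red 0 (total 49).
Silver receives 9.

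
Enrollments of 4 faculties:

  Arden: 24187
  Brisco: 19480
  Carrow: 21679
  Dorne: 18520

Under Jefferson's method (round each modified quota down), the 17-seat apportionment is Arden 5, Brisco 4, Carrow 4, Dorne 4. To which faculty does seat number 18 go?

Priority for the next seat is population ÷ (current seats + 1).
Priorities: Arden 4031.167, Brisco 3896.000, Carrow 4335.800, Dorne 3704.000.
Highest priority: Carrow.

Carrow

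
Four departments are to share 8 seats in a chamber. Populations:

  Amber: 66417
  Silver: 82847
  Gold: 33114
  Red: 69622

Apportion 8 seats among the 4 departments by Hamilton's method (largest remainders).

Amber=2; Silver=3; Gold=1; Red=2

Total 252000; standard divisor 252000/8 = 31500.
Standard quotas: Amber 2.1085, Silver 2.6301, Gold 1.0512, Red 2.2102.
Lower quotas: Amber 2, Silver 2, Gold 1, Red 2 (sum 7, leaving 1 seat).
Remainders in descending order: Silver 0.6301, Red 0.2102, Amber 0.1085, Gold 0.0512.
The surplus seat goes to Silver.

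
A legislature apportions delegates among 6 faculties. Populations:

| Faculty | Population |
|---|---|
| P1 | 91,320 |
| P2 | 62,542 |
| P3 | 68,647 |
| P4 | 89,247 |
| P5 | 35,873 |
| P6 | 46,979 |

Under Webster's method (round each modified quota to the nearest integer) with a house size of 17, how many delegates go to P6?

Standard divisor 394608/17 ≈ 23212.235; standard quotas: P1 3.934, P2 2.694, P3 2.957, P4 3.845, P5 1.545, P6 2.024.
Rounding to the nearest integer gives 4, 3, 3, 4, 2, 2 = 18 seats, so the divisor must be adjusted.
With modified divisor 24500: modified quotas P1 3.727, P2 2.553, P3 2.802, P4 3.643, P5 1.464, P6 1.918.
Rounding to the nearest integer: P1 4, P2 3, P3 3, P4 4, P5 1, P6 2 (total 17).
P6 receives 2.

2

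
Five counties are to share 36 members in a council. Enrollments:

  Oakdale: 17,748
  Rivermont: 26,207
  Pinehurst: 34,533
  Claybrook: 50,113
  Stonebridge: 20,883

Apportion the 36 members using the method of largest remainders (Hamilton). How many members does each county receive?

Oakdale 4; Rivermont 6; Pinehurst 9; Claybrook 12; Stonebridge 5

The standard divisor is 149484/36 ≈ 4152.333.
Standard quotas: Oakdale 4.2742, Rivermont 6.3114, Pinehurst 8.3165, Claybrook 12.0686, Stonebridge 5.0292.
Lower quotas: Oakdale 4, Rivermont 6, Pinehurst 8, Claybrook 12, Stonebridge 5 (sum 35, leaving 1 seat).
Remainders in descending order: Pinehurst 0.3165, Rivermont 0.3114, Oakdale 0.2742, Claybrook 0.0686, Stonebridge 0.0292.
Largest remainder: Pinehurst receives the extra seat.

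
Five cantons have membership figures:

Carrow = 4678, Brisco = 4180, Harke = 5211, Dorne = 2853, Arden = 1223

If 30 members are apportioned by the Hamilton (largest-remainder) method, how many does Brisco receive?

Standard divisor: 18145 ÷ 30 ≈ 604.833.
Standard quotas: Carrow 7.7344, Brisco 6.9110, Harke 8.6156, Dorne 4.7170, Arden 2.0220.
Lower quotas: Carrow 7, Brisco 6, Harke 8, Dorne 4, Arden 2 (sum 27, leaving 3 seats).
Remainders in descending order: Brisco 0.9110, Carrow 0.7344, Dorne 0.7170, Harke 0.6156, Arden 0.0220.
The surplus seats go to Brisco, Carrow, Dorne.
Brisco receives 7.

7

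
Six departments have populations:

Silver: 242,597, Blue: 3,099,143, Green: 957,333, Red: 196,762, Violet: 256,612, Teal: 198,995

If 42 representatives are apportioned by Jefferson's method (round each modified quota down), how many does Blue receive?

28

Standard divisor 4951442/42 ≈ 117891.476; standard quotas: Silver 2.058, Blue 26.288, Green 8.120, Red 1.669, Violet 2.177, Teal 1.688.
Rounding down gives 2, 26, 8, 1, 2, 1 = 40 seats, so the divisor must be adjusted.
With modified divisor 108800: modified quotas Silver 2.230, Blue 28.485, Green 8.799, Red 1.808, Violet 2.359, Teal 1.829.
Rounding down: Silver 2, Blue 28, Green 8, Red 1, Violet 2, Teal 1 (total 42).
Blue receives 28.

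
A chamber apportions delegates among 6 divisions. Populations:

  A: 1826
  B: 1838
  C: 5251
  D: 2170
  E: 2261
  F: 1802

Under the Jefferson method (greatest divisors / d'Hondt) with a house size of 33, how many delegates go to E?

5

Standard divisor 15148/33 ≈ 459.03; standard quotas: A 3.978, B 4.004, C 11.439, D 4.727, E 4.926, F 3.926.
Rounding down gives 3, 4, 11, 4, 4, 3 = 29 seats, so the divisor must be adjusted.
With modified divisor 436: modified quotas A 4.188, B 4.216, C 12.044, D 4.977, E 5.186, F 4.133.
Rounding down: A 4, B 4, C 12, D 4, E 5, F 4 (total 33).
E receives 5.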